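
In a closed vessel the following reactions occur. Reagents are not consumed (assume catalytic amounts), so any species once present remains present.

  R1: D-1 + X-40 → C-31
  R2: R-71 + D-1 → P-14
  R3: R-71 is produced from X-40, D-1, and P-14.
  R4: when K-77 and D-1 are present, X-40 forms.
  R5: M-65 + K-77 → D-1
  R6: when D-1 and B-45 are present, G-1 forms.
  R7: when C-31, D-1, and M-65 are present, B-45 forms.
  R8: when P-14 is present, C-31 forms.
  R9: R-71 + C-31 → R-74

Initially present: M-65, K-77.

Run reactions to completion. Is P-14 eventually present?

No

P-14 would need R-71 and D-1 (R2), but R-71 never forms.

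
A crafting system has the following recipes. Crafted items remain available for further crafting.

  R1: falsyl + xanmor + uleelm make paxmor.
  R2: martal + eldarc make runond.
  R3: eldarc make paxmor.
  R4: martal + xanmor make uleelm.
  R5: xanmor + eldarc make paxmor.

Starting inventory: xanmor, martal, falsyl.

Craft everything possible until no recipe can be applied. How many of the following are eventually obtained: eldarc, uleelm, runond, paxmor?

2

martal + xanmor → uleelm (R4).
falsyl + xanmor + uleelm → paxmor (R1).
No rule produces eldarc, and it is not given.
uleelm: reached.
runond would need martal and eldarc (R2), but eldarc is never obtained.
paxmor: reached.
Reached: uleelm and paxmor — 2 of the 4.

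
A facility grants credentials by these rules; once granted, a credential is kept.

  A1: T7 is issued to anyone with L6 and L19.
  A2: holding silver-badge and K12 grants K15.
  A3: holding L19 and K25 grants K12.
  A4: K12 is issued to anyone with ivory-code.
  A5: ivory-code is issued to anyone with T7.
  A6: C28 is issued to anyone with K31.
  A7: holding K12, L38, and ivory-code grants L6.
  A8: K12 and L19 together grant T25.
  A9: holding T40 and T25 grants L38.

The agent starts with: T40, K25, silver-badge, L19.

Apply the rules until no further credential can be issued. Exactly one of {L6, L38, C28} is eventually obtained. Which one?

Holding L19 and K25 grants K12 (A3).
Holding K12 and L19 grants T25 (A8).
Holding T40 and T25 grants L38 (A9).
L6 would need K12, L38, and ivory-code (A7), but ivory-code is never granted. C28 would need K31 (A6), but K31 is never granted.

L38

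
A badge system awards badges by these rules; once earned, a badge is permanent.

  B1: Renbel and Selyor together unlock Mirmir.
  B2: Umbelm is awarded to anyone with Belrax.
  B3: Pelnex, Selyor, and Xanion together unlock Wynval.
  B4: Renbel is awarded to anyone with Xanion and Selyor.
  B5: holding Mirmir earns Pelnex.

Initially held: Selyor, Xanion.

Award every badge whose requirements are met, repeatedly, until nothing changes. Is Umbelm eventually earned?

No

Umbelm would need Belrax (B2), but Belrax is never earned.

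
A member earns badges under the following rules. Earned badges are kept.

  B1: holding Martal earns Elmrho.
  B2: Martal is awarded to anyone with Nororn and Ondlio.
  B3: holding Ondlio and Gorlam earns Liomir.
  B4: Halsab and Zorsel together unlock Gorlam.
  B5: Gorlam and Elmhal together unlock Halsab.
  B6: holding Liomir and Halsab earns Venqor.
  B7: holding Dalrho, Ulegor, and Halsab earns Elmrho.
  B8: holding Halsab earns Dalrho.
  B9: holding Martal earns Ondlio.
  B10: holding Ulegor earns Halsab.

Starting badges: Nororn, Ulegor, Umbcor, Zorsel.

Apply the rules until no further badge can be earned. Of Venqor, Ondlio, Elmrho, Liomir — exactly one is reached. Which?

With Ulegor, Halsab is earned (B10).
With Halsab, Dalrho is earned (B8).
With Dalrho, Ulegor, and Halsab, Elmrho is earned (B7).
Ondlio would need Martal (B9), but Martal is never earned. Venqor would need Liomir and Halsab (B6), but Liomir is never earned. Liomir would need Ondlio and Gorlam (B3), but Ondlio is never earned.

Elmrho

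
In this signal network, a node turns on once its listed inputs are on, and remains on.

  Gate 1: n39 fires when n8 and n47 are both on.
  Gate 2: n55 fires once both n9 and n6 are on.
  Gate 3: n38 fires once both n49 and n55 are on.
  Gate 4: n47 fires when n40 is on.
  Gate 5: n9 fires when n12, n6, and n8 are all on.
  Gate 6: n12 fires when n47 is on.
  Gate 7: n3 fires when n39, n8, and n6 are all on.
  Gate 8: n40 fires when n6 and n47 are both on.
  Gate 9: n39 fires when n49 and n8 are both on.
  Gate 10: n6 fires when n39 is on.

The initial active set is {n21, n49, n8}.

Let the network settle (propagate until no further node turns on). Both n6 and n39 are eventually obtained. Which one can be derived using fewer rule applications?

n39

n39: n49 and n8 are on, so n39 fires (Gate 9). [1 rule application]
n6: Gate 9: n49 and n8 on → n39 on. Gate 10: n39 on → n6 on. [2 rule applications]
n39 needs fewer.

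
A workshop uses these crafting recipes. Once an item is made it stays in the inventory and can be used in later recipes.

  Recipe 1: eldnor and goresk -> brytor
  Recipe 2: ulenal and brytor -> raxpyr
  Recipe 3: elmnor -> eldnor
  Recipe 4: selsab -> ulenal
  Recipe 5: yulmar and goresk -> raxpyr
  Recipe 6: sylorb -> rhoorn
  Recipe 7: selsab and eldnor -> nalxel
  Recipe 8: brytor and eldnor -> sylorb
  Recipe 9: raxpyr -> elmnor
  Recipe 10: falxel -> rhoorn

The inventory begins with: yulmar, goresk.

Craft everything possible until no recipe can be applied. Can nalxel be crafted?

No

nalxel would need selsab and eldnor (Recipe 7), but selsab is never obtained.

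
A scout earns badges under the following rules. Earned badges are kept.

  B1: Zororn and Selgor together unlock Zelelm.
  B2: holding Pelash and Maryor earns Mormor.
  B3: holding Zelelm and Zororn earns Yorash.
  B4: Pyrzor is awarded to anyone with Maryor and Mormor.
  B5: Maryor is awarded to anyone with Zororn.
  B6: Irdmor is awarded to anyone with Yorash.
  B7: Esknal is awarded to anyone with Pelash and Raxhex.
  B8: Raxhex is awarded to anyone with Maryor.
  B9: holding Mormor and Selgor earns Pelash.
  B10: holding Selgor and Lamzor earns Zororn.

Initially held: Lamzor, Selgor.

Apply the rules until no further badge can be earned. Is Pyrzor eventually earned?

Pyrzor would need Maryor and Mormor (B4), but Mormor is never earned.

No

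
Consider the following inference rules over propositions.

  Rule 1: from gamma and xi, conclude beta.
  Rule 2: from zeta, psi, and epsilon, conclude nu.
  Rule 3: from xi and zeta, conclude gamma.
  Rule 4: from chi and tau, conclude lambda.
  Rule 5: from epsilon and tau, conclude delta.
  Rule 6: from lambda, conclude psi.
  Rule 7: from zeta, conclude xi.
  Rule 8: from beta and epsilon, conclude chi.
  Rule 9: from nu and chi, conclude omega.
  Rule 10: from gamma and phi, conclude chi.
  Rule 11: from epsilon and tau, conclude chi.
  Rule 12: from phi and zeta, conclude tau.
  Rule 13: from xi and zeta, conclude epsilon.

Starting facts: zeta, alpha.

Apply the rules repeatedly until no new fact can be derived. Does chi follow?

Yes

From zeta, Rule 7 gives xi.
From xi and zeta, Rule 13 gives epsilon.
xi and zeta hold, so gamma follows (Rule 3).
From gamma and xi, Rule 1 gives beta.
beta and epsilon hold, so chi follows (Rule 8).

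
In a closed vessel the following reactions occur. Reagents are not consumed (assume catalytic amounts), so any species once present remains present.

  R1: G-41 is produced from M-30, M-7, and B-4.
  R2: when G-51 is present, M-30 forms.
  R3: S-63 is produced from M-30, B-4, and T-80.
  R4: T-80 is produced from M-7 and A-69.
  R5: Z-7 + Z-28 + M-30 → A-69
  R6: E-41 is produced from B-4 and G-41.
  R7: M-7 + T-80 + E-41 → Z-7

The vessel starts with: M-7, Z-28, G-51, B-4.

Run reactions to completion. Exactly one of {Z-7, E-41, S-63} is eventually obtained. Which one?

G-51 present → M-30 forms (R2).
M-30, M-7, and B-4 present → G-41 forms (R1).
B-4 and G-41 present → E-41 forms (R6).
Z-7 would need M-7, T-80, and E-41 (R7), but T-80 never forms. S-63 would need M-30, B-4, and T-80 (R3), but T-80 never forms.

E-41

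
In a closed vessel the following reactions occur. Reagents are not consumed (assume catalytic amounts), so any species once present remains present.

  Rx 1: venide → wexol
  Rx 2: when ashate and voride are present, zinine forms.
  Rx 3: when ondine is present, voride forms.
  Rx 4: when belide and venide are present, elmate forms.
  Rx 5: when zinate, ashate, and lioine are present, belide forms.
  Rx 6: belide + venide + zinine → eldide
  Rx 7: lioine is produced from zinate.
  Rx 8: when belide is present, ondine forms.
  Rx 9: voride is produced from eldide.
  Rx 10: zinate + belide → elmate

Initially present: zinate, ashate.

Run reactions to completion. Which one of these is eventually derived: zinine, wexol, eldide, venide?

zinate present → lioine forms (Rx 7).
zinate, ashate, and lioine present → belide forms (Rx 5).
belide present → ondine forms (Rx 8).
ondine present → voride forms (Rx 3).
ashate and voride present → zinine forms (Rx 2).
wexol would need venide (Rx 1), but venide never forms. eldide would need belide, venide, and zinine (Rx 6), but venide never forms. No rule produces venide, and it is not given.

zinine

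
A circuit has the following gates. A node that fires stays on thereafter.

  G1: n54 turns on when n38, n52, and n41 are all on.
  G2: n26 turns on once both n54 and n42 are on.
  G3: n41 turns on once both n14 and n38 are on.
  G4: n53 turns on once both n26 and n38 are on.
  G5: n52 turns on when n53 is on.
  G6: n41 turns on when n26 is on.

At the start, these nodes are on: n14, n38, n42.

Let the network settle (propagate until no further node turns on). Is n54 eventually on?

No

n54 would need n38, n52, and n41 (G1), but n52 never turns on.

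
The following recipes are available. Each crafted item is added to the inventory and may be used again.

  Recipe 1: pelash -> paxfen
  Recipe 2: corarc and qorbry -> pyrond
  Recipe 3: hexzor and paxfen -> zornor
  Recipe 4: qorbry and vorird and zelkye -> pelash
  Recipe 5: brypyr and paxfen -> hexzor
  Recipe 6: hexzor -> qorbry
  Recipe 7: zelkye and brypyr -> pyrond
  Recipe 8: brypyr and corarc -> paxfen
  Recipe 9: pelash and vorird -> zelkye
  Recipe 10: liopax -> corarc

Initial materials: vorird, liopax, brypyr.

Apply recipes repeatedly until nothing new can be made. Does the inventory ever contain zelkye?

zelkye would need pelash and vorird (Recipe 9), but pelash is never obtained.

No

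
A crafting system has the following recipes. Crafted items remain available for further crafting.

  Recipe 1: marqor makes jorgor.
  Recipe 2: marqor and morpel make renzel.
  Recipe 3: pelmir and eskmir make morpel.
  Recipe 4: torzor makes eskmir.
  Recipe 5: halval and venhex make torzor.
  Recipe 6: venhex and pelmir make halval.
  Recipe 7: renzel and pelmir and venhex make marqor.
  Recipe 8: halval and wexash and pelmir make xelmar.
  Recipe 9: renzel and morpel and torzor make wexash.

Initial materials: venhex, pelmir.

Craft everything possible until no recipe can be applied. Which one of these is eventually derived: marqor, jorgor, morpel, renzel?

morpel

Using Recipe 6, venhex and pelmir make halval.
halval and venhex → torzor (Recipe 5).
Using Recipe 4, torzor makes eskmir.
pelmir and eskmir → morpel (Recipe 3).
marqor would need renzel, pelmir, and venhex (Recipe 7), but renzel is never obtained. renzel would need marqor and morpel (Recipe 2), but marqor is never obtained. jorgor would need marqor (Recipe 1), but marqor is never obtained.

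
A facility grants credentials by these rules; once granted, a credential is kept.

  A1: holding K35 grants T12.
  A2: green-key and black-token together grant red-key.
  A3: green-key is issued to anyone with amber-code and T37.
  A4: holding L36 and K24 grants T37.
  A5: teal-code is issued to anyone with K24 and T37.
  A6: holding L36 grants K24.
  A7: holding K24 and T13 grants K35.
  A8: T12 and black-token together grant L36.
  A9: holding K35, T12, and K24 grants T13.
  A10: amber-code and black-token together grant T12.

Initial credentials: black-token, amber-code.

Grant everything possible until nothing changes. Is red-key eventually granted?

Holding amber-code and black-token grants T12 (A10).
Holding T12 and black-token grants L36 (A8).
Holding L36 grants K24 (A6).
Holding L36 and K24 grants T37 (A4).
Holding amber-code and T37 grants green-key (A3).
Holding green-key and black-token grants red-key (A2).

Yes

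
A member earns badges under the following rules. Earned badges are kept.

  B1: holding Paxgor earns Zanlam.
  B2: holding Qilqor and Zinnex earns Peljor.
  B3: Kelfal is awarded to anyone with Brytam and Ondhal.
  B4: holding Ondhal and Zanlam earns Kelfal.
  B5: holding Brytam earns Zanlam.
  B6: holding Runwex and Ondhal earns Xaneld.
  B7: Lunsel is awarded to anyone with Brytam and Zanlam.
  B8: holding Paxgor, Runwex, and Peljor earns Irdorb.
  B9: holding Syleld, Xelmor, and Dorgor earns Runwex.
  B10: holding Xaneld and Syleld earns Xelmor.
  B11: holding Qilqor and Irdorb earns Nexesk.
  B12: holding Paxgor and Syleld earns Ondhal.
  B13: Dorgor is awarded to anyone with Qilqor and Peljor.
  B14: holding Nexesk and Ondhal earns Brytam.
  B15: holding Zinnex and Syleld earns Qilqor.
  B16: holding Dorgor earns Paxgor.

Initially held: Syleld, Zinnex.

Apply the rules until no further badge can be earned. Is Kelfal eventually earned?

With Zinnex and Syleld, Qilqor is earned (B15).
With Qilqor and Zinnex, Peljor is earned (B2).
With Qilqor and Peljor, Dorgor is earned (B13).
With Dorgor, Paxgor is earned (B16).
With Paxgor, Zanlam is earned (B1).
With Paxgor and Syleld, Ondhal is earned (B12).
With Ondhal and Zanlam, Kelfal is earned (B4).

Yes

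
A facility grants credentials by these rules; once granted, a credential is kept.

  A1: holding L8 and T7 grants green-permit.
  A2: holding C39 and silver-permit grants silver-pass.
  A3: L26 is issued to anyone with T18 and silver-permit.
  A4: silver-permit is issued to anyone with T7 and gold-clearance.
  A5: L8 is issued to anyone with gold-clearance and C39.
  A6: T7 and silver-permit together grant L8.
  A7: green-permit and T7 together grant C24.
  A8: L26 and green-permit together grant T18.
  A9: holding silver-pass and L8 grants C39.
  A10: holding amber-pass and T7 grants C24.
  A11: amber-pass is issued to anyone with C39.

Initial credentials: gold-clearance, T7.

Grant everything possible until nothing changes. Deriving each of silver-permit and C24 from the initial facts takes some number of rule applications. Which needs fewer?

silver-permit

silver-permit: Holding T7 and gold-clearance grants silver-permit (A4). [1 rule application]
C24: Holding T7 and gold-clearance grants silver-permit (A4). Holding T7 and silver-permit grants L8 (A6). Holding L8 and T7 grants green-permit (A1). Holding green-permit and T7 grants C24 (A7). [4 rule applications]
silver-permit needs fewer.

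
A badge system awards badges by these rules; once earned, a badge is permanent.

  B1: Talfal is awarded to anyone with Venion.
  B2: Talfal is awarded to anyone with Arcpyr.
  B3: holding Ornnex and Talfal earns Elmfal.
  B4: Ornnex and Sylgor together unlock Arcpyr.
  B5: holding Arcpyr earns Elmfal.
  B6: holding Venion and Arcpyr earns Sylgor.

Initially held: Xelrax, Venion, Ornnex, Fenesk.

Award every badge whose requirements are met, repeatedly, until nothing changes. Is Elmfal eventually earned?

Yes

With Venion, Talfal is earned (B1).
With Ornnex and Talfal, Elmfal is earned (B3).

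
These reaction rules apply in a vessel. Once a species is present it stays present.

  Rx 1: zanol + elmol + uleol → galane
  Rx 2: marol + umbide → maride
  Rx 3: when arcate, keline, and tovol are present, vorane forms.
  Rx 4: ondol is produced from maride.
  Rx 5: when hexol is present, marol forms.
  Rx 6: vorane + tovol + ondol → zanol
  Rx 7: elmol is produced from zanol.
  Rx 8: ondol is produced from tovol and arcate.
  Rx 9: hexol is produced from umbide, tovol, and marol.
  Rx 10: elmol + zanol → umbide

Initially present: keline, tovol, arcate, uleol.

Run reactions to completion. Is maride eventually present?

maride would need marol and umbide (Rx 2), but marol never forms.

No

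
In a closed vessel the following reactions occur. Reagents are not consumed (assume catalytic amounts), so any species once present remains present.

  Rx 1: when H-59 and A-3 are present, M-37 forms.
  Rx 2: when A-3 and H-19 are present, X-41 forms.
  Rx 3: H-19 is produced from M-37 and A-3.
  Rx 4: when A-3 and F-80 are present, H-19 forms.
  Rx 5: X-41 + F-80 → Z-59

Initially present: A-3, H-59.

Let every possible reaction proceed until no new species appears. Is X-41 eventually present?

Yes

H-59 and A-3 present → M-37 forms (Rx 1).
M-37 and A-3 present → H-19 forms (Rx 3).
A-3 and H-19 present → X-41 forms (Rx 2).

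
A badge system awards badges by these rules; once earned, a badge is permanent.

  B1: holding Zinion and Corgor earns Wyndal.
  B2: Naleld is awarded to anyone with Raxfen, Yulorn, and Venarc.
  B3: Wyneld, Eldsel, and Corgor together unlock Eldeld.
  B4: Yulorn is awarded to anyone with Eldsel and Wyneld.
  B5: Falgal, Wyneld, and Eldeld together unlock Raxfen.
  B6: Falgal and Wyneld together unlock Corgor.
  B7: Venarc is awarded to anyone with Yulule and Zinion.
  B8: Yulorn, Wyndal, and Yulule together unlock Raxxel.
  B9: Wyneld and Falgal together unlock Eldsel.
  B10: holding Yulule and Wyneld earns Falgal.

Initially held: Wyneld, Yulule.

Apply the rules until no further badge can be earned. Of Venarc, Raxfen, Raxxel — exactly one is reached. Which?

Raxfen

With Yulule and Wyneld, Falgal is earned (B10).
With Wyneld and Falgal, Eldsel is earned (B9).
With Falgal and Wyneld, Corgor is earned (B6).
With Wyneld, Eldsel, and Corgor, Eldeld is earned (B3).
With Falgal, Wyneld, and Eldeld, Raxfen is earned (B5).
Venarc would need Yulule and Zinion (B7), but Zinion is never earned. Raxxel would need Yulorn, Wyndal, and Yulule (B8), but Wyndal is never earned.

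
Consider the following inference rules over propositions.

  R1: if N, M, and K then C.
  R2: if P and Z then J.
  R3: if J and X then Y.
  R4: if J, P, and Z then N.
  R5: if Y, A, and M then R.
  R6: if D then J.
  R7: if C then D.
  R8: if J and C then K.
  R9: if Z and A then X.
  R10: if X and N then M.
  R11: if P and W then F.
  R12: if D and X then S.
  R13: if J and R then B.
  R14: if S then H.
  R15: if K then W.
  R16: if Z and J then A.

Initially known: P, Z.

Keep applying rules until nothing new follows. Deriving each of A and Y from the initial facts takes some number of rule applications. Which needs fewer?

A: P and Z hold, so J follows (R2). Z and J hold, so A follows (R16). [2 rule applications]
Y: P and Z hold, so J follows (R2). From Z and J, R16 gives A. Z and A hold, so X follows (R9). From J and X, R3 gives Y. [4 rule applications]
A needs fewer.

A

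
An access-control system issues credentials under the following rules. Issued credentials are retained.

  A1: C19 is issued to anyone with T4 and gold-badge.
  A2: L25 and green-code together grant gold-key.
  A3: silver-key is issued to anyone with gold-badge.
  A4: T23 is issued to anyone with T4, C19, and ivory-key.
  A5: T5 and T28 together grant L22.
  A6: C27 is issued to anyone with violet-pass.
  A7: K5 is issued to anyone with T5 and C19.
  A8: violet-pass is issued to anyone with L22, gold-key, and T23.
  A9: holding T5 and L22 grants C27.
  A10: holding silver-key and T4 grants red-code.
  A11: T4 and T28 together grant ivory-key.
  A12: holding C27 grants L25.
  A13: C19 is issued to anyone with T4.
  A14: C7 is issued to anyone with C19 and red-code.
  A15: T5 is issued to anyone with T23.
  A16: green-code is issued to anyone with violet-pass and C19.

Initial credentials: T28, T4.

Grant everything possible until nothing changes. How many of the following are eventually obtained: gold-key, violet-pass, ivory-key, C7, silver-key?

1

Holding T4 and T28 grants ivory-key (A11).
gold-key would need L25 and green-code (A2), but green-code is never granted.
violet-pass would need L22, gold-key, and T23 (A8), but gold-key is never granted.
ivory-key: reached.
C7 would need C19 and red-code (A14), but red-code is never granted.
silver-key would need gold-badge (A3), but gold-badge is never granted.
Reached: ivory-key — 1 of the 5.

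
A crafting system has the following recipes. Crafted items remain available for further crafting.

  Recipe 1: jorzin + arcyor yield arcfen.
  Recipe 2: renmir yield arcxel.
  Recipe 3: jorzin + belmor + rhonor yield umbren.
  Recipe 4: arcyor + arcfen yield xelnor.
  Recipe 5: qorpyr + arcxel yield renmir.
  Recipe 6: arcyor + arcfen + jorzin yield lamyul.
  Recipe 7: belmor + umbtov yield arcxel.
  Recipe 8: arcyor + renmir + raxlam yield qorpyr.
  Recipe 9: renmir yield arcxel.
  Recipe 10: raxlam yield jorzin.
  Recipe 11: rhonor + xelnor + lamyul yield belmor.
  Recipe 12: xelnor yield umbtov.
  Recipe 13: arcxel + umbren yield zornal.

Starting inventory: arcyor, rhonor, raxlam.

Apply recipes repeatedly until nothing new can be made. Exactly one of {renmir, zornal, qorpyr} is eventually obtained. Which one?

raxlam → jorzin (Recipe 10).
Using Recipe 1, jorzin and arcyor make arcfen.
arcyor + arcfen + jorzin → lamyul (Recipe 6).
Using Recipe 4, arcyor and arcfen make xelnor.
Using Recipe 12, xelnor makes umbtov.
Using Recipe 11, rhonor, xelnor, and lamyul make belmor.
jorzin + belmor + rhonor → umbren (Recipe 3).
Using Recipe 7, belmor and umbtov make arcxel.
Using Recipe 13, arcxel and umbren make zornal.
renmir would need qorpyr and arcxel (Recipe 5), but qorpyr is never obtained. qorpyr would need arcyor, renmir, and raxlam (Recipe 8), but renmir is never obtained.

zornal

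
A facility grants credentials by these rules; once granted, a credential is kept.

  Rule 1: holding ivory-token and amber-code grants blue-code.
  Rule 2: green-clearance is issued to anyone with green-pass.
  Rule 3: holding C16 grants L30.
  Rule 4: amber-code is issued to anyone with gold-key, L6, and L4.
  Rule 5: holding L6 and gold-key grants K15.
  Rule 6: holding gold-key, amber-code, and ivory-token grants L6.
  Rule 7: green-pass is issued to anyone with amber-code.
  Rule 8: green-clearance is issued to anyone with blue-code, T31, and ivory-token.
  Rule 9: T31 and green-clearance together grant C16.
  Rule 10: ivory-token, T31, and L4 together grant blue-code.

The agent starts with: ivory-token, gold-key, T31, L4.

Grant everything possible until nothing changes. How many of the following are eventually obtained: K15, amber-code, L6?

0

K15 would need L6 and gold-key (Rule 5), but L6 is never granted.
amber-code would need gold-key, L6, and L4 (Rule 4), but L6 is never granted.
L6 would need gold-key, amber-code, and ivory-token (Rule 6), but amber-code is never granted.
None of the 3 are reached.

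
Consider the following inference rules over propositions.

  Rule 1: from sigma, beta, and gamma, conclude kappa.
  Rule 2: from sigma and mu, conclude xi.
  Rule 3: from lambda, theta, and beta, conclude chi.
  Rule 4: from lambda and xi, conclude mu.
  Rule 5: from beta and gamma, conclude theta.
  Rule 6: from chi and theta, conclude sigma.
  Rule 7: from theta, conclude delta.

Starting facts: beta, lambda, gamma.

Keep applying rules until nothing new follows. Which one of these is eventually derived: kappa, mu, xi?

kappa

From beta and gamma, Rule 5 gives theta.
From lambda, theta, and beta, Rule 3 gives chi.
chi and theta hold, so sigma follows (Rule 6).
From sigma, beta, and gamma, Rule 1 gives kappa.
mu would need lambda and xi (Rule 4), but xi is never established. xi would need sigma and mu (Rule 2), but mu is never established.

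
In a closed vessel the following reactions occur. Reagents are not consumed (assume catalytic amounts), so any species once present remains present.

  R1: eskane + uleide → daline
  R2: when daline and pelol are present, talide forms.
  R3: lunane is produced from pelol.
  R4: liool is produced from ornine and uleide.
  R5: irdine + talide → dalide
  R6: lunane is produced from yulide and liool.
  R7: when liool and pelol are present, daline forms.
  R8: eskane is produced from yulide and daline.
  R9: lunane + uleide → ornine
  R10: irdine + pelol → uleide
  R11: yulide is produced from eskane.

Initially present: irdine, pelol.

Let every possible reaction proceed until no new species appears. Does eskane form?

eskane would need yulide and daline (R8), but yulide never forms.

No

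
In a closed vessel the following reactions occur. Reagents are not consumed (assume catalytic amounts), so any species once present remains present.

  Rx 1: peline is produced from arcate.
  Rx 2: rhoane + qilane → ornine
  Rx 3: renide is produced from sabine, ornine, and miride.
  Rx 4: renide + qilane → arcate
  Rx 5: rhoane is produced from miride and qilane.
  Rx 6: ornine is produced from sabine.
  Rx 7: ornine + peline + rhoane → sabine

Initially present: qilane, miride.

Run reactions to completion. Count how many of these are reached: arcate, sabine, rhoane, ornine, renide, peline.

2

miride and qilane present → rhoane forms (Rx 5).
rhoane and qilane present → ornine forms (Rx 2).
arcate would need renide and qilane (Rx 4), but renide never forms.
sabine would need ornine, peline, and rhoane (Rx 7), but peline never forms.
rhoane: reached.
ornine: reached.
renide would need sabine, ornine, and miride (Rx 3), but sabine never forms.
peline would need arcate (Rx 1), but arcate never forms.
Reached: rhoane and ornine — 2 of the 6.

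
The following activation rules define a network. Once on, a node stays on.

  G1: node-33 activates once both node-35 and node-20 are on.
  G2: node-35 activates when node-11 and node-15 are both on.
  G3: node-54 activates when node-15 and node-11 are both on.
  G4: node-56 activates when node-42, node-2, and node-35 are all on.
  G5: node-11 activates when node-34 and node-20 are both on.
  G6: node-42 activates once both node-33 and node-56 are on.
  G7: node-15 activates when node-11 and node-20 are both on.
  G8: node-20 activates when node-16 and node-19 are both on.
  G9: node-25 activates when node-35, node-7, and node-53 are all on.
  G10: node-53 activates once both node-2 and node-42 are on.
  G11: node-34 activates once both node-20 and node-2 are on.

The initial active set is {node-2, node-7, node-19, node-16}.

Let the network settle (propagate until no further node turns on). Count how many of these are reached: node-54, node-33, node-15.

node-16 and node-19 are on, so node-20 activates (G8).
G11: node-20 and node-2 on → node-34 on.
node-34 and node-20 are on, so node-11 activates (G5).
node-11 and node-20 are on, so node-15 activates (G7).
G3: node-15 and node-11 on → node-54 on.
node-11 and node-15 are on, so node-35 activates (G2).
node-35 and node-20 are on, so node-33 activates (G1).
node-54: reached.
node-33: reached.
node-15: reached.
All 3 are reached.

3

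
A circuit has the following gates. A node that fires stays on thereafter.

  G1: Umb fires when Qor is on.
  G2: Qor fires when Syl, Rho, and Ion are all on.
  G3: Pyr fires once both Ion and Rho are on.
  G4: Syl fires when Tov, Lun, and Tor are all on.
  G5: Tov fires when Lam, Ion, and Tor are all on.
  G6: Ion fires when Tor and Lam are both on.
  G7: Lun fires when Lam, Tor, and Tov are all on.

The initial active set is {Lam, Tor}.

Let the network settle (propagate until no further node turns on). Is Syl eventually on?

Yes

Tor and Lam are on, so Ion fires (G6).
G5: Lam, Ion, and Tor on → Tov on.
Lam, Tor, and Tov are on, so Lun fires (G7).
Tov, Lun, and Tor are on, so Syl fires (G4).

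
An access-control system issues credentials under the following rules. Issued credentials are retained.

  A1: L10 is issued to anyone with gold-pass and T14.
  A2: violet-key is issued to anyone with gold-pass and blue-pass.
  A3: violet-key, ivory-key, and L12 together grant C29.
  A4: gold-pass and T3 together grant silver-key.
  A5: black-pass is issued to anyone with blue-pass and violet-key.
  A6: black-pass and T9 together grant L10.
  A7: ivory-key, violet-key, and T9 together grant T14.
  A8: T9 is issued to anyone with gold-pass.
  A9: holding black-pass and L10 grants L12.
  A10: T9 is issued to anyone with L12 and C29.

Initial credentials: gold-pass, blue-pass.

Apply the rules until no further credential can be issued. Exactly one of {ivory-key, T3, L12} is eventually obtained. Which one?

Holding gold-pass grants T9 (A8).
Holding gold-pass and blue-pass grants violet-key (A2).
Holding blue-pass and violet-key grants black-pass (A5).
Holding black-pass and T9 grants L10 (A6).
Holding black-pass and L10 grants L12 (A9).
No rule produces T3, and it is not given. No rule produces ivory-key, and it is not given.

L12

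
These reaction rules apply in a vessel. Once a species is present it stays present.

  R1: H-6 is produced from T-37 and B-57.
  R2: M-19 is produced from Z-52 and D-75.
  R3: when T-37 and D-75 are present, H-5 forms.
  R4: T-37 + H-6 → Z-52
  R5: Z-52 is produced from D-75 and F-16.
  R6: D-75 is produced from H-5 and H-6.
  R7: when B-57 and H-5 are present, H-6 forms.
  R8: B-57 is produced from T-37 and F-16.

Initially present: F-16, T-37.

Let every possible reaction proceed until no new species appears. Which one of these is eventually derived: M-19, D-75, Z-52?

Z-52

T-37 and F-16 present → B-57 forms (R8).
T-37 and B-57 present → H-6 forms (R1).
T-37 and H-6 present → Z-52 forms (R4).
M-19 would need Z-52 and D-75 (R2), but D-75 never forms. D-75 would need H-5 and H-6 (R6), but H-5 never forms.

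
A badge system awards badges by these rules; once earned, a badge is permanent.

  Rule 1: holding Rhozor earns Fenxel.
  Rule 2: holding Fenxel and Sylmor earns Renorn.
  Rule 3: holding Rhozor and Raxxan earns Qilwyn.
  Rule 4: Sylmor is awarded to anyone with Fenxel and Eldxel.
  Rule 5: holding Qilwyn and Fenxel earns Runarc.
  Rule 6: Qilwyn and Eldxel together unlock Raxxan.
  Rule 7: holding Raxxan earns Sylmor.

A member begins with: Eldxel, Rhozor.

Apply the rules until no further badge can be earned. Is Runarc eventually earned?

No

Runarc would need Qilwyn and Fenxel (Rule 5), but Qilwyn is never earned.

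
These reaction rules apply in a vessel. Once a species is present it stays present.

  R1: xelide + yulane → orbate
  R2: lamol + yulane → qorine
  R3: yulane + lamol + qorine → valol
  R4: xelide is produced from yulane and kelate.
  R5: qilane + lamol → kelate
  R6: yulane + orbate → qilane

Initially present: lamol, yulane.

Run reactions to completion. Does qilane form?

No

qilane would need yulane and orbate (R6), but orbate never forms.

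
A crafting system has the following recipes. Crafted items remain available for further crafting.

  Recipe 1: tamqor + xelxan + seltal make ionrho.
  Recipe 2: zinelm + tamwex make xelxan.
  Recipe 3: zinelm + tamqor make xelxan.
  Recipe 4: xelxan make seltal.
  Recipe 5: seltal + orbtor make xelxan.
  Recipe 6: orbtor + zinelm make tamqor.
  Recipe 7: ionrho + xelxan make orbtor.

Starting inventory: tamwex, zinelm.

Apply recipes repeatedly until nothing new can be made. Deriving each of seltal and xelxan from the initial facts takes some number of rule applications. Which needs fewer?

xelxan

xelxan: zinelm + tamwex → xelxan (Recipe 2). [1 rule application]
seltal: zinelm + tamwex → xelxan (Recipe 2). xelxan → seltal (Recipe 4). [2 rule applications]
xelxan needs fewer.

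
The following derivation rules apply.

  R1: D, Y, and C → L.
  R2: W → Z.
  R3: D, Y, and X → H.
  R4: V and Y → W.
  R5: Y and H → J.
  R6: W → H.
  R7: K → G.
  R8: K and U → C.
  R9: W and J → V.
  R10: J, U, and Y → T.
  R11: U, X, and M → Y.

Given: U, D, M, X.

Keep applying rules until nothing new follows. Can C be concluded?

No

C would need K and U (R8), but K is never established.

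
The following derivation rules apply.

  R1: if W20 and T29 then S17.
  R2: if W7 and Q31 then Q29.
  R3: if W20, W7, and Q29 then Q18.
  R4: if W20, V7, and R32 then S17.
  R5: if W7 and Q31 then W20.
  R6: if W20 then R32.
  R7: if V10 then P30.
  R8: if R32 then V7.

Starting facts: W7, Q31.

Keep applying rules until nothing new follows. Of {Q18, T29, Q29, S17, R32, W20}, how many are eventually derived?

From W7 and Q31, R5 gives W20.
From W7 and Q31, R2 gives Q29.
From W20, W7, and Q29, R3 gives Q18.
W20 holds, so R32 follows (R6).
R32 holds, so V7 follows (R8).
From W20, V7, and R32, R4 gives S17.
Q18: reached.
No rule produces T29, and it is not given.
Q29: reached.
S17: reached.
R32: reached.
W20: reached.
Reached: Q18, Q29, S17, R32, and W20 — 5 of the 6.

5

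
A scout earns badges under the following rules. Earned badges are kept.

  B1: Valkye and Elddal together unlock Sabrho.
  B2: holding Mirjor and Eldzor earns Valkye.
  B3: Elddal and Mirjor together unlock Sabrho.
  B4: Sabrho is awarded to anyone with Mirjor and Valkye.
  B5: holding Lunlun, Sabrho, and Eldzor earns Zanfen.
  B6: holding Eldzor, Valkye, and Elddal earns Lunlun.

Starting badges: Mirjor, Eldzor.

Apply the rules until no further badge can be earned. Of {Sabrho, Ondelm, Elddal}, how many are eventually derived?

With Mirjor and Eldzor, Valkye is earned (B2).
With Mirjor and Valkye, Sabrho is earned (B4).
Sabrho: reached.
No rule produces Ondelm, and it is not given.
No rule produces Elddal, and it is not given.
Reached: Sabrho — 1 of the 3.

1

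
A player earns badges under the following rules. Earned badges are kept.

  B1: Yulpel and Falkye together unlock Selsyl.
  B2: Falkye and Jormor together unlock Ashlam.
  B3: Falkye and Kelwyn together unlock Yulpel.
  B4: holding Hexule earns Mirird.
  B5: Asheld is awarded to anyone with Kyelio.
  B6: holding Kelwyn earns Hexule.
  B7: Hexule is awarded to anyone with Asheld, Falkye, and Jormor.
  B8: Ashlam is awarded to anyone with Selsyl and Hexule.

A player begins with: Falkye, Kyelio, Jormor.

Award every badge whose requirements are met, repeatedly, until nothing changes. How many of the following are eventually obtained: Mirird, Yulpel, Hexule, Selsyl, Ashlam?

3

With Falkye and Jormor, Ashlam is earned (B2).
With Kyelio, Asheld is earned (B5).
With Asheld, Falkye, and Jormor, Hexule is earned (B7).
With Hexule, Mirird is earned (B4).
Mirird: reached.
Yulpel would need Falkye and Kelwyn (B3), but Kelwyn is never earned.
Hexule: reached.
Selsyl would need Yulpel and Falkye (B1), but Yulpel is never earned.
Ashlam: reached.
Reached: Mirird, Hexule, and Ashlam — 3 of the 5.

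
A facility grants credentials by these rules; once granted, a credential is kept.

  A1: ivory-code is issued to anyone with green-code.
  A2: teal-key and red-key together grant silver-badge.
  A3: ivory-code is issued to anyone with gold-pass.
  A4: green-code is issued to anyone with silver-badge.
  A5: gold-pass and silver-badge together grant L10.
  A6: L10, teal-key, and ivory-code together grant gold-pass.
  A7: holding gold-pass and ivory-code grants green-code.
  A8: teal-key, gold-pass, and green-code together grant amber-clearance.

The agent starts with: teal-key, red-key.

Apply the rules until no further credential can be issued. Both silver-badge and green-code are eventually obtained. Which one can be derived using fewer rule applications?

silver-badge

silver-badge: Holding teal-key and red-key grants silver-badge (A2). [1 rule application]
green-code: Holding teal-key and red-key grants silver-badge (A2). Holding silver-badge grants green-code (A4). [2 rule applications]
silver-badge needs fewer.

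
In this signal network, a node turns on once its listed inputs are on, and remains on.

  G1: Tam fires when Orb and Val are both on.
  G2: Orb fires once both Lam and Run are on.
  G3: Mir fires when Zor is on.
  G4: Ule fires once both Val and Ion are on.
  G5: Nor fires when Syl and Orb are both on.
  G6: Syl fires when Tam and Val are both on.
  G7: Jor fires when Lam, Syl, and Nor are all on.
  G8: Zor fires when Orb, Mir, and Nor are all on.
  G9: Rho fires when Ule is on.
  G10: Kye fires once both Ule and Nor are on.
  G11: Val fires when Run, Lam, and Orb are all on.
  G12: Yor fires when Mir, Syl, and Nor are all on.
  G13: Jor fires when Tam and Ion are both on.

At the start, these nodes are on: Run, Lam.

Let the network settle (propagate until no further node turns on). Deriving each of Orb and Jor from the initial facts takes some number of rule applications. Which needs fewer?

Orb

Orb: Lam and Run are on, so Orb fires (G2). [1 rule application]
Jor: G2: Lam and Run on → Orb on. Run, Lam, and Orb are on, so Val fires (G11). G1: Orb and Val on → Tam on. Tam and Val are on, so Syl fires (G6). G5: Syl and Orb on → Nor on. Lam, Syl, and Nor are on, so Jor fires (G7). [6 rule applications]
Orb needs fewer.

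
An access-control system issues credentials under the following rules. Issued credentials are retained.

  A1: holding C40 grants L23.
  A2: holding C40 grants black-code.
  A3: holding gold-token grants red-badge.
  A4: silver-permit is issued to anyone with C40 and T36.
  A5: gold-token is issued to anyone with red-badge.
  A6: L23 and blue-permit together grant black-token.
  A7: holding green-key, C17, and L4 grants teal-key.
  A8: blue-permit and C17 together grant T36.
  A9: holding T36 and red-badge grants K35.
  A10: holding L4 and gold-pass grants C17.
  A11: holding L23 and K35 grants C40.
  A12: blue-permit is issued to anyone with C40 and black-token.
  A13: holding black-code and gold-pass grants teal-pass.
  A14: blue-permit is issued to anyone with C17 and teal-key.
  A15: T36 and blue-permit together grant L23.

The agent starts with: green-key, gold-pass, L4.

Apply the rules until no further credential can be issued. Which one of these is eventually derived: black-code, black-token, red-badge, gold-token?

Holding L4 and gold-pass grants C17 (A10).
Holding green-key, C17, and L4 grants teal-key (A7).
Holding C17 and teal-key grants blue-permit (A14).
Holding blue-permit and C17 grants T36 (A8).
Holding T36 and blue-permit grants L23 (A15).
Holding L23 and blue-permit grants black-token (A6).
gold-token would need red-badge (A5), but red-badge is never granted. black-code would need C40 (A2), but C40 is never granted. red-badge would need gold-token (A3), but gold-token is never granted.

black-token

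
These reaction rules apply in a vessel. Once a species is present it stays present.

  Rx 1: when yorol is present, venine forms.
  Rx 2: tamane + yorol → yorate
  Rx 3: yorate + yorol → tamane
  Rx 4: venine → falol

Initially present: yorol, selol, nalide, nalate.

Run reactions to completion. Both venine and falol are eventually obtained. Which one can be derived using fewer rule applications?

venine: yorol present → venine forms (Rx 1). [1 rule application]
falol: yorol present → venine forms (Rx 1). venine present → falol forms (Rx 4). [2 rule applications]
venine needs fewer.

venine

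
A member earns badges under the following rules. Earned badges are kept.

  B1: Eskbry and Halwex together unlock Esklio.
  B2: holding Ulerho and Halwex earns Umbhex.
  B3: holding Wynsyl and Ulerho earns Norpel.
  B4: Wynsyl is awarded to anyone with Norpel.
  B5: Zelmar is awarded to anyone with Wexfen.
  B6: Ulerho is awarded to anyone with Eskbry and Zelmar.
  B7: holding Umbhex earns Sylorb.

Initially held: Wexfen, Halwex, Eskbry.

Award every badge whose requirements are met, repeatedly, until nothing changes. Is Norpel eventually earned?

Norpel would need Wynsyl and Ulerho (B3), but Wynsyl is never earned.

No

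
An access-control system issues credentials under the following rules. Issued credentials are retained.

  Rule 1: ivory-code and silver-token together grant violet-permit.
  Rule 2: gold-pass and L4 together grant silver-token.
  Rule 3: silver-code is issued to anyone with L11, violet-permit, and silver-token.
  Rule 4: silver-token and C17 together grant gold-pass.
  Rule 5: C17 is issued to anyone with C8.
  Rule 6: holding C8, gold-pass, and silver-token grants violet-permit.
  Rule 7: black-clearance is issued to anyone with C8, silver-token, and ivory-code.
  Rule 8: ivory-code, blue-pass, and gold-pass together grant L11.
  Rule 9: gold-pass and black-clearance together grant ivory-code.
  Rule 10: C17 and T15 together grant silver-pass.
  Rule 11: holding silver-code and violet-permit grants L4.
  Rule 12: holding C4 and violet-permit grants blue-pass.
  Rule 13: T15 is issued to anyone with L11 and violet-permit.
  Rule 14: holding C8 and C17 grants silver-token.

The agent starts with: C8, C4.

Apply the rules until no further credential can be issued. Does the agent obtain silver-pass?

silver-pass would need C17 and T15 (Rule 10), but T15 is never granted.

No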